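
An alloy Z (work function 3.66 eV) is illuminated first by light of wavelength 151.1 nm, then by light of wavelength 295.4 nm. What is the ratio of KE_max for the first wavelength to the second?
8.4619

Using Einstein's equation: KE_max = hc/λ - φ

For λ₁ = 151.1 nm:
E₁ = hc/λ₁ = 8.2054 eV
KE₁ = E₁ - φ = 8.2054 - 3.66 = 4.5454 eV

For λ₂ = 295.4 nm:
E₂ = hc/λ₂ = 4.1972 eV
KE₂ = E₂ - φ = 4.1972 - 3.66 = 0.5372 eV

Ratio: KE₁/KE₂ = 4.5454/0.5372 = 8.4619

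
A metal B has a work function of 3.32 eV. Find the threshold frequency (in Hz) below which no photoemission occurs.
8.0277e+14 Hz

The threshold frequency is when the photon energy equals the work function:
hf₀ = φ

Solving for f₀:
f₀ = φ/h = (3.32 eV × 1.602×10⁻¹⁹ J/eV) / (6.626×10⁻³⁴ J·s)
f₀ = 8.0277e+14 Hz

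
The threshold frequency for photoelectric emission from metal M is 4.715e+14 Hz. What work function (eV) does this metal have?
1.95 eV

At the threshold frequency, photon energy equals work function:
φ = hf₀

Calculating:
φ = (6.626×10⁻³⁴ J·s)(4.715e+14 Hz)
φ = 1.95 eV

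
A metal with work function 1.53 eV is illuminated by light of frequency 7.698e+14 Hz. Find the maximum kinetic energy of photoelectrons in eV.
1.6536 eV

Using Einstein's photoelectric equation: KE_max = hf - φ

First, calculate the photon energy:
E_photon = hf = (6.626×10⁻³⁴ J·s)(7.698e+14 Hz)
E_photon = 3.1836 eV

Then, the maximum kinetic energy:
KE_max = E_photon - φ = 3.1836 eV - 1.53 eV = 1.6536 eV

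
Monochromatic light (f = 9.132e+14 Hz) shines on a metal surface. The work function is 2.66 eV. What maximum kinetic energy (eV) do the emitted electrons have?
1.1167 eV

Using Einstein's photoelectric equation: KE_max = hf - φ

First, calculate the photon energy:
E_photon = hf = (6.626×10⁻³⁴ J·s)(9.132e+14 Hz)
E_photon = 3.7767 eV

Then, the maximum kinetic energy:
KE_max = E_photon - φ = 3.7767 eV - 2.66 eV = 1.1167 eV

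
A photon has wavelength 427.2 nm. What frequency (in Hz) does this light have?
7.0176e+14 Hz

Using the wave equation: c = fλ

Solving for frequency:
f = c/λ = (3×10⁸ m/s) / (427.2×10⁻⁹ m)
f = 7.0176e+14 Hz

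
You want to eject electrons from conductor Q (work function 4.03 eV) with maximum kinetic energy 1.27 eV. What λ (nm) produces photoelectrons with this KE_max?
233.93 nm

From Einstein's equation: KE_max = hc/λ - φ

Rearranging for λ:
hc/λ = KE_max + φ
λ = hc/(KE_max + φ)

Required photon energy:
E_photon = KE_max + φ = 1.27 + 4.03 = 5.30 eV

Required wavelength:
λ = hc/E_photon = (6.626×10⁻³⁴)(3×10⁸) / (5.30 × 1.602×10⁻¹⁹)
λ = 233.93 nm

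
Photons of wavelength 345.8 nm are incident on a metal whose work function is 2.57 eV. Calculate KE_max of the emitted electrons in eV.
1.0154 eV

Using Einstein's photoelectric equation: KE_max = hf - φ = hc/λ - φ

First, calculate the photon energy:
E_photon = hc/λ = (6.626×10⁻³⁴ J·s)(3×10⁸ m/s) / (345.8×10⁻⁹ m)
E_photon = 3.5854 eV

Then, the maximum kinetic energy:
KE_max = E_photon - φ = 3.5854 eV - 2.57 eV = 1.0154 eV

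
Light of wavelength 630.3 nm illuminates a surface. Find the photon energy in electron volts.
1.9671 eV

Using E = hf = hc/λ:

E = hc/λ = (6.626×10⁻³⁴ J·s)(3×10⁸ m/s) / (630.3×10⁻⁹ m)
E = 1.9671 eV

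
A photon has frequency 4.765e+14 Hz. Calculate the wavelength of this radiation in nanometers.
629.16 nm

Using the wave equation: c = fλ

Solving for wavelength:
λ = c/f = (3×10⁸ m/s) / (4.765e+14 Hz)
λ = 629.16 nm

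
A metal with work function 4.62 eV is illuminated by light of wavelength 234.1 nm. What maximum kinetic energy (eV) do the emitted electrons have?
0.6762 eV

Using Einstein's photoelectric equation: KE_max = hf - φ = hc/λ - φ

First, calculate the photon energy:
E_photon = hc/λ = (6.626×10⁻³⁴ J·s)(3×10⁸ m/s) / (234.1×10⁻⁹ m)
E_photon = 5.2962 eV

Then, the maximum kinetic energy:
KE_max = E_photon - φ = 5.2962 eV - 4.62 eV = 0.6762 eV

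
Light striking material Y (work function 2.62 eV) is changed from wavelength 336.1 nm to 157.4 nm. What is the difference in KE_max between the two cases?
4.1881 eV

Using Einstein's equation: KE_max = hc/λ - φ

For λ₁ = 336.1 nm:
KE₁ = hc/λ₁ - φ = 3.6889 - 2.62 = 1.0689 eV

For λ₂ = 157.4 nm:
KE₂ = hc/λ₂ - φ = 7.8770 - 2.62 = 5.2570 eV

Change in KE:
ΔKE = KE₂ - KE₁ = 5.2570 - 1.0689 = 4.1881 eV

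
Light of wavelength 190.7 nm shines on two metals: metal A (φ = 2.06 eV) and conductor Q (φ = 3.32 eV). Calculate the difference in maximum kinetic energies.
1.2600 eV

Using KE_max = hc/λ - φ for each metal:

Photon energy: E = hc/λ = 6.5015 eV

For metal A (φ₁ = 2.06 eV):
KE₁ = E - φ₁ = 6.5015 - 2.06 = 4.4415 eV

For conductor Q (φ₂ = 3.32 eV):
KE₂ = E - φ₂ = 6.5015 - 3.32 = 3.1815 eV

Difference:
ΔKE = KE₁ - KE₂ = 4.4415 - 3.1815 = 1.2600 eV

Note: The difference equals the difference in work functions: 3.32 - 2.06 = 1.26 eV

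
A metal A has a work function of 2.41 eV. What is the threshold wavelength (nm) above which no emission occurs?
514.46 nm

The threshold wavelength is when the photon energy equals the work function:
hc/λ₀ = φ

Solving for λ₀:
λ₀ = hc/φ = (6.626×10⁻³⁴ J·s)(3×10⁸ m/s) / (2.41 eV × 1.602×10⁻¹⁹ J/eV)
λ₀ = 514.46 nm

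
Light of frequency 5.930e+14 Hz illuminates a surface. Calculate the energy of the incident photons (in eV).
2.4525 eV

Using E = hf:

E = hf = (6.626×10⁻³⁴ J·s)(5.930e+14 Hz)
E = 2.4525 eV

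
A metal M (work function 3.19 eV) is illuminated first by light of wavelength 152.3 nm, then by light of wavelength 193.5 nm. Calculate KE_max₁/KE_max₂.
1.5387

Using Einstein's equation: KE_max = hc/λ - φ

For λ₁ = 152.3 nm:
E₁ = hc/λ₁ = 8.1408 eV
KE₁ = E₁ - φ = 8.1408 - 3.19 = 4.9508 eV

For λ₂ = 193.5 nm:
E₂ = hc/λ₂ = 6.4075 eV
KE₂ = E₂ - φ = 6.4075 - 3.19 = 3.2175 eV

Ratio: KE₁/KE₂ = 4.9508/3.2175 = 1.5387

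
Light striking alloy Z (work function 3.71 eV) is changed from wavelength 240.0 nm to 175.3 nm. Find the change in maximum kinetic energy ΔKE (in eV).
1.9067 eV

Using Einstein's equation: KE_max = hc/λ - φ

For λ₁ = 240.0 nm:
KE₁ = hc/λ₁ - φ = 5.1660 - 3.71 = 1.4560 eV

For λ₂ = 175.3 nm:
KE₂ = hc/λ₂ - φ = 7.0727 - 3.71 = 3.3627 eV

Change in KE:
ΔKE = KE₂ - KE₁ = 3.3627 - 1.4560 = 1.9067 eV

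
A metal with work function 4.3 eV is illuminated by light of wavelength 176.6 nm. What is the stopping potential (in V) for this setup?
2.7206 V

The stopping potential V_s satisfies: eV_s = KE_max

First, find KE_max using Einstein's equation:
E_photon = hc/λ = 7.0206 eV
KE_max = E_photon - φ = 7.0206 - 4.3 = 2.7206 eV

Since eV_s = KE_max:
V_s = KE_max/e = 2.7206 V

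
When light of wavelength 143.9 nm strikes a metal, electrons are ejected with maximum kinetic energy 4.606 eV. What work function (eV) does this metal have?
4.01 eV

From Einstein's photoelectric equation: KE_max = hf - φ = hc/λ - φ

Rearranging for φ:
φ = hc/λ - KE_max

Calculate photon energy:
E_photon = hc/λ = 8.6160 eV

Therefore:
φ = 8.6160 - 4.606 = 4.01 eV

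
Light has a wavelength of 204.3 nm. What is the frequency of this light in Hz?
1.4674e+15 Hz

Using the wave equation: c = fλ

Solving for frequency:
f = c/λ = (3×10⁸ m/s) / (204.3×10⁻⁹ m)
f = 1.4674e+15 Hz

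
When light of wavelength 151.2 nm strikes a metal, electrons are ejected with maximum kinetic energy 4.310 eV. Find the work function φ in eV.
3.89 eV

From Einstein's photoelectric equation: KE_max = hf - φ = hc/λ - φ

Rearranging for φ:
φ = hc/λ - KE_max

Calculate photon energy:
E_photon = hc/λ = 8.2000 eV

Therefore:
φ = 8.2000 - 4.310 = 3.89 eV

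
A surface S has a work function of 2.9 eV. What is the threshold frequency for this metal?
7.0122e+14 Hz

The threshold frequency is when the photon energy equals the work function:
hf₀ = φ

Solving for f₀:
f₀ = φ/h = (2.9 eV × 1.602×10⁻¹⁹ J/eV) / (6.626×10⁻³⁴ J·s)
f₀ = 7.0122e+14 Hz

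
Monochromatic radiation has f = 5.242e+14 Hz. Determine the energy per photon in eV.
2.1679 eV

Using E = hf:

E = hf = (6.626×10⁻³⁴ J·s)(5.242e+14 Hz)
E = 2.1679 eV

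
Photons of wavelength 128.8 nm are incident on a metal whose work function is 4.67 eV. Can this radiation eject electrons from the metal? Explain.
Yes

For photoemission, the photon energy must exceed the work function.

Photon energy: E = hc/λ = 9.6261 eV
Work function: φ = 4.67 eV

Since E_photon (9.6261 eV) > φ (4.67 eV), photoemission WILL occur.
The threshold wavelength is λ₀ = hc/φ = 265.5 nm.
Since 128.8 nm < 265.5 nm, the light has sufficient energy.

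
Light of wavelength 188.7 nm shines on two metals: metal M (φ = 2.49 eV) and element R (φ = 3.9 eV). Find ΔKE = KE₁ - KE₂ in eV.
1.4100 eV

Using KE_max = hc/λ - φ for each metal:

Photon energy: E = hc/λ = 6.5704 eV

For metal M (φ₁ = 2.49 eV):
KE₁ = E - φ₁ = 6.5704 - 2.49 = 4.0804 eV

For element R (φ₂ = 3.9 eV):
KE₂ = E - φ₂ = 6.5704 - 3.9 = 2.6704 eV

Difference:
ΔKE = KE₁ - KE₂ = 4.0804 - 2.6704 = 1.4100 eV

Note: The difference equals the difference in work functions: 3.9 - 2.49 = 1.41 eV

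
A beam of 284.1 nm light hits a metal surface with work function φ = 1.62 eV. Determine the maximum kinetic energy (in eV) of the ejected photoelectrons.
2.7441 eV

Using Einstein's photoelectric equation: KE_max = hf - φ = hc/λ - φ

First, calculate the photon energy:
E_photon = hc/λ = (6.626×10⁻³⁴ J·s)(3×10⁸ m/s) / (284.1×10⁻⁹ m)
E_photon = 4.3641 eV

Then, the maximum kinetic energy:
KE_max = E_photon - φ = 4.3641 eV - 1.62 eV = 2.7441 eV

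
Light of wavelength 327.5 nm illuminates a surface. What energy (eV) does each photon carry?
3.7858 eV

Using E = hf = hc/λ:

E = hc/λ = (6.626×10⁻³⁴ J·s)(3×10⁸ m/s) / (327.5×10⁻⁹ m)
E = 3.7858 eV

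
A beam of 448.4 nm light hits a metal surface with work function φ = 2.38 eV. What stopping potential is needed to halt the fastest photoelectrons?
0.3850 V

The stopping potential V_s satisfies: eV_s = KE_max

First, find KE_max using Einstein's equation:
E_photon = hc/λ = 2.7650 eV
KE_max = E_photon - φ = 2.7650 - 2.38 = 0.3850 eV

Since eV_s = KE_max:
V_s = KE_max/e = 0.3850 V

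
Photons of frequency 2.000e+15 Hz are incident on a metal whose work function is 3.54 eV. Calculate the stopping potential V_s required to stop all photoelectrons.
4.7313 V

The stopping potential V_s satisfies: eV_s = KE_max

First, find KE_max using Einstein's equation:
E_photon = hf = (6.626×10⁻³⁴ J·s)(2.000e+15 Hz) = 8.2713 eV
KE_max = E_photon - φ = 8.2713 - 3.54 = 4.7313 eV

Since eV_s = KE_max:
V_s = KE_max/e = 4.7313 V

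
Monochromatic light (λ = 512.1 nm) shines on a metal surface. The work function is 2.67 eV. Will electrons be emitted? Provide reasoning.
No

For photoemission, the photon energy must exceed the work function.

Photon energy: E = hc/λ = 2.4211 eV
Work function: φ = 2.67 eV

Since E_photon (2.4211 eV) < φ (2.67 eV), photoemission will NOT occur.
The threshold wavelength is λ₀ = hc/φ = 464.4 nm.
Since 512.1 nm > 464.4 nm, the photons lack sufficient energy.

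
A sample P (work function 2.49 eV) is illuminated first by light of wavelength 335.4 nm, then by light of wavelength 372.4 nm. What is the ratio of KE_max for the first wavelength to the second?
1.4376

Using Einstein's equation: KE_max = hc/λ - φ

For λ₁ = 335.4 nm:
E₁ = hc/λ₁ = 3.6966 eV
KE₁ = E₁ - φ = 3.6966 - 2.49 = 1.2066 eV

For λ₂ = 372.4 nm:
E₂ = hc/λ₂ = 3.3293 eV
KE₂ = E₂ - φ = 3.3293 - 2.49 = 0.8393 eV

Ratio: KE₁/KE₂ = 1.2066/0.8393 = 1.4376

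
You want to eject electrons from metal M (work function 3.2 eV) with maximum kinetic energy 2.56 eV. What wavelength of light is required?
215.25 nm

From Einstein's equation: KE_max = hc/λ - φ

Rearranging for λ:
hc/λ = KE_max + φ
λ = hc/(KE_max + φ)

Required photon energy:
E_photon = KE_max + φ = 2.56 + 3.2 = 5.76 eV

Required wavelength:
λ = hc/E_photon = (6.626×10⁻³⁴)(3×10⁸) / (5.76 × 1.602×10⁻¹⁹)
λ = 215.25 nm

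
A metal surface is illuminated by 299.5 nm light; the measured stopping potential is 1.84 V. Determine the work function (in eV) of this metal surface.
2.30 eV

The stopping potential gives the maximum kinetic energy: KE_max = eV_s = 1.84 eV

From Einstein's photoelectric equation: KE_max = hc/λ - φ
Rearranging: φ = hc/λ - KE_max

Calculate photon energy:
E_photon = hc/λ = (6.626×10⁻³⁴ J·s)(3×10⁸ m/s) / (299.5×10⁻⁹ m) = 4.1397 eV

Therefore:
φ = 4.1397 - 1.84 = 2.30 eV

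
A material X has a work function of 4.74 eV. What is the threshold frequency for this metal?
1.1461e+15 Hz

The threshold frequency is when the photon energy equals the work function:
hf₀ = φ

Solving for f₀:
f₀ = φ/h = (4.74 eV × 1.602×10⁻¹⁹ J/eV) / (6.626×10⁻³⁴ J·s)
f₀ = 1.1461e+15 Hz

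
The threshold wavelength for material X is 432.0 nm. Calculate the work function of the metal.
2.87 eV

At the threshold wavelength, photon energy equals work function:
φ = hc/λ₀

Calculating:
φ = (6.626×10⁻³⁴ J·s)(3×10⁸ m/s) / (432.0×10⁻⁹ m)
φ = 2.87 eV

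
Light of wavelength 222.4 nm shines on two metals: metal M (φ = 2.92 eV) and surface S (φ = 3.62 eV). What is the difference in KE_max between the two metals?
0.7000 eV

Using KE_max = hc/λ - φ for each metal:

Photon energy: E = hc/λ = 5.5748 eV

For metal M (φ₁ = 2.92 eV):
KE₁ = E - φ₁ = 5.5748 - 2.92 = 2.6548 eV

For surface S (φ₂ = 3.62 eV):
KE₂ = E - φ₂ = 5.5748 - 3.62 = 1.9548 eV

Difference:
ΔKE = KE₁ - KE₂ = 2.6548 - 1.9548 = 0.7000 eV

Note: The difference equals the difference in work functions: 3.62 - 2.92 = 0.70 eV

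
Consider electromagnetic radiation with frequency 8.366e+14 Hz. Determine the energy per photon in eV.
3.4599 eV

Using E = hf:

E = hf = (6.626×10⁻³⁴ J·s)(8.366e+14 Hz)
E = 3.4599 eV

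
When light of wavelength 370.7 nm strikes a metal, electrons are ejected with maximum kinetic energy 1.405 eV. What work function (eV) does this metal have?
1.94 eV

From Einstein's photoelectric equation: KE_max = hf - φ = hc/λ - φ

Rearranging for φ:
φ = hc/λ - KE_max

Calculate photon energy:
E_photon = hc/λ = 3.3446 eV

Therefore:
φ = 3.3446 - 1.405 = 1.94 eV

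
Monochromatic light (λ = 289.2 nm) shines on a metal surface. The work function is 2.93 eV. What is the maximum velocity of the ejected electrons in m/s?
6.9094e+05 m/s

First, find the maximum kinetic energy:
E_photon = hc/λ = 4.2871 eV
KE_max = E_photon - φ = 4.2871 - 2.93 = 1.3571 eV

Convert to Joules: KE_max = 1.3571 × 1.602×10⁻¹⁹ J = 2.1744e-19 J

Then use KE = ½mv² to find velocity:
v = √(2·KE/m) = √(2 × 2.1744e-19 J / 9.109e-31 kg)
v = 6.9094e+05 m/s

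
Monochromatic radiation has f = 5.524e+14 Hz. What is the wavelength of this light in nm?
542.71 nm

Using the wave equation: c = fλ

Solving for wavelength:
λ = c/f = (3×10⁸ m/s) / (5.524e+14 Hz)
λ = 542.71 nm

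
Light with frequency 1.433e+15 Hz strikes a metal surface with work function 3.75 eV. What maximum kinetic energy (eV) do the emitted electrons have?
2.1764 eV

Using Einstein's photoelectric equation: KE_max = hf - φ

First, calculate the photon energy:
E_photon = hf = (6.626×10⁻³⁴ J·s)(1.433e+15 Hz)
E_photon = 5.9264 eV

Then, the maximum kinetic energy:
KE_max = E_photon - φ = 5.9264 eV - 3.75 eV = 2.1764 eV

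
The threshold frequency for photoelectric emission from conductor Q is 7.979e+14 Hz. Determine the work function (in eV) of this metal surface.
3.30 eV

At the threshold frequency, photon energy equals work function:
φ = hf₀

Calculating:
φ = (6.626×10⁻³⁴ J·s)(7.979e+14 Hz)
φ = 3.30 eV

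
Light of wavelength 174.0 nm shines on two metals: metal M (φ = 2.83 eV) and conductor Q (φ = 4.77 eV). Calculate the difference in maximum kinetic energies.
1.9400 eV

Using KE_max = hc/λ - φ for each metal:

Photon energy: E = hc/λ = 7.1255 eV

For metal M (φ₁ = 2.83 eV):
KE₁ = E - φ₁ = 7.1255 - 2.83 = 4.2955 eV

For conductor Q (φ₂ = 4.77 eV):
KE₂ = E - φ₂ = 7.1255 - 4.77 = 2.3555 eV

Difference:
ΔKE = KE₁ - KE₂ = 4.2955 - 2.3555 = 1.9400 eV

Note: The difference equals the difference in work functions: 4.77 - 2.83 = 1.94 eV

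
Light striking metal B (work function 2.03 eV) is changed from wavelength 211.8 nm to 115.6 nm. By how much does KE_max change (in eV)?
4.8714 eV

Using Einstein's equation: KE_max = hc/λ - φ

For λ₁ = 211.8 nm:
KE₁ = hc/λ₁ - φ = 5.8538 - 2.03 = 3.8238 eV

For λ₂ = 115.6 nm:
KE₂ = hc/λ₂ - φ = 10.7253 - 2.03 = 8.6953 eV

Change in KE:
ΔKE = KE₂ - KE₁ = 8.6953 - 3.8238 = 4.8714 eV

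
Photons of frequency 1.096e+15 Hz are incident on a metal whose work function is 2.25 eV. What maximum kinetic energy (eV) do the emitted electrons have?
2.2827 eV

Using Einstein's photoelectric equation: KE_max = hf - φ

First, calculate the photon energy:
E_photon = hf = (6.626×10⁻³⁴ J·s)(1.096e+15 Hz)
E_photon = 4.5327 eV

Then, the maximum kinetic energy:
KE_max = E_photon - φ = 4.5327 eV - 2.25 eV = 2.2827 eV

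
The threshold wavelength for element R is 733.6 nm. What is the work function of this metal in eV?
1.69 eV

At the threshold wavelength, photon energy equals work function:
φ = hc/λ₀

Calculating:
φ = (6.626×10⁻³⁴ J·s)(3×10⁸ m/s) / (733.6×10⁻⁹ m)
φ = 1.69 eV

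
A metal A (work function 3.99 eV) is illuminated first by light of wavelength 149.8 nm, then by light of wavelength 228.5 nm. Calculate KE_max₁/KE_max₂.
2.9851

Using Einstein's equation: KE_max = hc/λ - φ

For λ₁ = 149.8 nm:
E₁ = hc/λ₁ = 8.2766 eV
KE₁ = E₁ - φ = 8.2766 - 3.99 = 4.2866 eV

For λ₂ = 228.5 nm:
E₂ = hc/λ₂ = 5.4260 eV
KE₂ = E₂ - φ = 5.4260 - 3.99 = 1.4360 eV

Ratio: KE₁/KE₂ = 4.2866/1.4360 = 2.9851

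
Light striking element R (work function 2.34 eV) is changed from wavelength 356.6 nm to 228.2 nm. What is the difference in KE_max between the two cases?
1.9563 eV

Using Einstein's equation: KE_max = hc/λ - φ

For λ₁ = 356.6 nm:
KE₁ = hc/λ₁ - φ = 3.4768 - 2.34 = 1.1368 eV

For λ₂ = 228.2 nm:
KE₂ = hc/λ₂ - φ = 5.4331 - 2.34 = 3.0931 eV

Change in KE:
ΔKE = KE₂ - KE₁ = 3.0931 - 1.1368 = 1.9563 eV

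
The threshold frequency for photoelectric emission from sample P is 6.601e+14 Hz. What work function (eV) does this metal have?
2.73 eV

At the threshold frequency, photon energy equals work function:
φ = hf₀

Calculating:
φ = (6.626×10⁻³⁴ J·s)(6.601e+14 Hz)
φ = 2.73 eV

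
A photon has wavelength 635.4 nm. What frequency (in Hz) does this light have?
4.7182e+14 Hz

Using the wave equation: c = fλ

Solving for frequency:
f = c/λ = (3×10⁸ m/s) / (635.4×10⁻⁹ m)
f = 4.7182e+14 Hz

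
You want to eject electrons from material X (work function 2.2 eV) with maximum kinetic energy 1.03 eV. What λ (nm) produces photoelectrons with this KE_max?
383.85 nm

From Einstein's equation: KE_max = hc/λ - φ

Rearranging for λ:
hc/λ = KE_max + φ
λ = hc/(KE_max + φ)

Required photon energy:
E_photon = KE_max + φ = 1.03 + 2.2 = 3.23 eV

Required wavelength:
λ = hc/E_photon = (6.626×10⁻³⁴)(3×10⁸) / (3.23 × 1.602×10⁻¹⁹)
λ = 383.85 nm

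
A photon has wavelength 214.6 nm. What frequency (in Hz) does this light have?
1.3970e+15 Hz

Using the wave equation: c = fλ

Solving for frequency:
f = c/λ = (3×10⁸ m/s) / (214.6×10⁻⁹ m)
f = 1.3970e+15 Hz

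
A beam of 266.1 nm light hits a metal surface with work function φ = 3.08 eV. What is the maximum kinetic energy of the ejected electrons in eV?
1.5793 eV

Using Einstein's photoelectric equation: KE_max = hf - φ = hc/λ - φ

First, calculate the photon energy:
E_photon = hc/λ = (6.626×10⁻³⁴ J·s)(3×10⁸ m/s) / (266.1×10⁻⁹ m)
E_photon = 4.6593 eV

Then, the maximum kinetic energy:
KE_max = E_photon - φ = 4.6593 eV - 3.08 eV = 1.5793 eV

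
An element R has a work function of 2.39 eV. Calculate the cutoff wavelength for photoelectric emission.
518.76 nm

The threshold wavelength is when the photon energy equals the work function:
hc/λ₀ = φ

Solving for λ₀:
λ₀ = hc/φ = (6.626×10⁻³⁴ J·s)(3×10⁸ m/s) / (2.39 eV × 1.602×10⁻¹⁹ J/eV)
λ₀ = 518.76 nm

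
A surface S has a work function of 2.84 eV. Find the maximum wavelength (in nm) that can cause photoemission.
436.56 nm

The threshold wavelength is when the photon energy equals the work function:
hc/λ₀ = φ

Solving for λ₀:
λ₀ = hc/φ = (6.626×10⁻³⁴ J·s)(3×10⁸ m/s) / (2.84 eV × 1.602×10⁻¹⁹ J/eV)
λ₀ = 436.56 nm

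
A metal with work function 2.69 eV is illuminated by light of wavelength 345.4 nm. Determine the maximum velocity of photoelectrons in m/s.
5.6253e+05 m/s

First, find the maximum kinetic energy:
E_photon = hc/λ = 3.5896 eV
KE_max = E_photon - φ = 3.5896 - 2.69 = 0.8996 eV

Convert to Joules: KE_max = 0.8996 × 1.602×10⁻¹⁹ J = 1.4413e-19 J

Then use KE = ½mv² to find velocity:
v = √(2·KE/m) = √(2 × 1.4413e-19 J / 9.109e-31 kg)
v = 5.6253e+05 m/s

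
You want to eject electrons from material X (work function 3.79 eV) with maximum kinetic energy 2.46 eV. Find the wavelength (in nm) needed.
198.37 nm

From Einstein's equation: KE_max = hc/λ - φ

Rearranging for λ:
hc/λ = KE_max + φ
λ = hc/(KE_max + φ)

Required photon energy:
E_photon = KE_max + φ = 2.46 + 3.79 = 6.25 eV

Required wavelength:
λ = hc/E_photon = (6.626×10⁻³⁴)(3×10⁸) / (6.25 × 1.602×10⁻¹⁹)
λ = 198.37 nm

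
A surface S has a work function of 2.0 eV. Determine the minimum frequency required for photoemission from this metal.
4.8360e+14 Hz

The threshold frequency is when the photon energy equals the work function:
hf₀ = φ

Solving for f₀:
f₀ = φ/h = (2.0 eV × 1.602×10⁻¹⁹ J/eV) / (6.626×10⁻³⁴ J·s)
f₀ = 4.8360e+14 Hz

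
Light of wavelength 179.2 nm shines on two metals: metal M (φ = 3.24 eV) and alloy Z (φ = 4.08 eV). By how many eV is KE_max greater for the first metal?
0.8400 eV

Using KE_max = hc/λ - φ for each metal:

Photon energy: E = hc/λ = 6.9188 eV

For metal M (φ₁ = 3.24 eV):
KE₁ = E - φ₁ = 6.9188 - 3.24 = 3.6788 eV

For alloy Z (φ₂ = 4.08 eV):
KE₂ = E - φ₂ = 6.9188 - 4.08 = 2.8388 eV

Difference:
ΔKE = KE₁ - KE₂ = 3.6788 - 2.8388 = 0.8400 eV

Note: The difference equals the difference in work functions: 4.08 - 3.24 = 0.84 eV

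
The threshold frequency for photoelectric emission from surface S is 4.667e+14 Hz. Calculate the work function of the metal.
1.93 eV

At the threshold frequency, photon energy equals work function:
φ = hf₀

Calculating:
φ = (6.626×10⁻³⁴ J·s)(4.667e+14 Hz)
φ = 1.93 eV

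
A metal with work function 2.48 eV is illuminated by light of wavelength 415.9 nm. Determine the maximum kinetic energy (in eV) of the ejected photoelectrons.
0.5011 eV

Using Einstein's photoelectric equation: KE_max = hf - φ = hc/λ - φ

First, calculate the photon energy:
E_photon = hc/λ = (6.626×10⁻³⁴ J·s)(3×10⁸ m/s) / (415.9×10⁻⁹ m)
E_photon = 2.9811 eV

Then, the maximum kinetic energy:
KE_max = E_photon - φ = 2.9811 eV - 2.48 eV = 0.5011 eV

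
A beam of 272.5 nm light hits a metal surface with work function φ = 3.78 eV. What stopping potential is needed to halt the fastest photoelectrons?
0.7699 V

The stopping potential V_s satisfies: eV_s = KE_max

First, find KE_max using Einstein's equation:
E_photon = hc/λ = 4.5499 eV
KE_max = E_photon - φ = 4.5499 - 3.78 = 0.7699 eV

Since eV_s = KE_max:
V_s = KE_max/e = 0.7699 V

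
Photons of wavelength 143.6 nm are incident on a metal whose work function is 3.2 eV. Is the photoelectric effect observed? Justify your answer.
Yes

For photoemission, the photon energy must exceed the work function.

Photon energy: E = hc/λ = 8.6340 eV
Work function: φ = 3.2 eV

Since E_photon (8.6340 eV) > φ (3.2 eV), photoemission WILL occur.
The threshold wavelength is λ₀ = hc/φ = 387.5 nm.
Since 143.6 nm < 387.5 nm, the light has sufficient energy.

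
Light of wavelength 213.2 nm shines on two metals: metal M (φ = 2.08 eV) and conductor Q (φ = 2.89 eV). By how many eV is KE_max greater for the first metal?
0.8100 eV

Using KE_max = hc/λ - φ for each metal:

Photon energy: E = hc/λ = 5.8154 eV

For metal M (φ₁ = 2.08 eV):
KE₁ = E - φ₁ = 5.8154 - 2.08 = 3.7354 eV

For conductor Q (φ₂ = 2.89 eV):
KE₂ = E - φ₂ = 5.8154 - 2.89 = 2.9254 eV

Difference:
ΔKE = KE₁ - KE₂ = 3.7354 - 2.9254 = 0.8100 eV

Note: The difference equals the difference in work functions: 2.89 - 2.08 = 0.81 eV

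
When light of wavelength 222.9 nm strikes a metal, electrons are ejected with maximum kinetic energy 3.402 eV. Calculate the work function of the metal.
2.16 eV

From Einstein's photoelectric equation: KE_max = hf - φ = hc/λ - φ

Rearranging for φ:
φ = hc/λ - KE_max

Calculate photon energy:
E_photon = hc/λ = 5.5623 eV

Therefore:
φ = 5.5623 - 3.402 = 2.16 eV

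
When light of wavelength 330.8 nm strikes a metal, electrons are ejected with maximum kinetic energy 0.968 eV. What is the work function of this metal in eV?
2.78 eV

From Einstein's photoelectric equation: KE_max = hf - φ = hc/λ - φ

Rearranging for φ:
φ = hc/λ - KE_max

Calculate photon energy:
E_photon = hc/λ = 3.7480 eV

Therefore:
φ = 3.7480 - 0.968 = 2.78 eV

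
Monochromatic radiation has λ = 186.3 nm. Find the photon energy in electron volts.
6.6551 eV

Using E = hf = hc/λ:

E = hc/λ = (6.626×10⁻³⁴ J·s)(3×10⁸ m/s) / (186.3×10⁻⁹ m)
E = 6.6551 eV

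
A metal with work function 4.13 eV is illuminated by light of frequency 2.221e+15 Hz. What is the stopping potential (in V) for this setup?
5.0553 V

The stopping potential V_s satisfies: eV_s = KE_max

First, find KE_max using Einstein's equation:
E_photon = hf = (6.626×10⁻³⁴ J·s)(2.221e+15 Hz) = 9.1853 eV
KE_max = E_photon - φ = 9.1853 - 4.13 = 5.0553 eV

Since eV_s = KE_max:
V_s = KE_max/e = 5.0553 V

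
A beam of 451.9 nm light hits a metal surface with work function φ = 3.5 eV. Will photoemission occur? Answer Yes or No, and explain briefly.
No

For photoemission, the photon energy must exceed the work function.

Photon energy: E = hc/λ = 2.7436 eV
Work function: φ = 3.5 eV

Since E_photon (2.7436 eV) < φ (3.5 eV), photoemission will NOT occur.
The threshold wavelength is λ₀ = hc/φ = 354.2 nm.
Since 451.9 nm > 354.2 nm, the photons lack sufficient energy.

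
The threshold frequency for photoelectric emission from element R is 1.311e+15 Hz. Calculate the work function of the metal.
5.42 eV

At the threshold frequency, photon energy equals work function:
φ = hf₀

Calculating:
φ = (6.626×10⁻³⁴ J·s)(1.311e+15 Hz)
φ = 5.42 eV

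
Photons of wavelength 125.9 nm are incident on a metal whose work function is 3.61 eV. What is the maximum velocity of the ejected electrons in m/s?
1.4813e+06 m/s

First, find the maximum kinetic energy:
E_photon = hc/λ = 9.8478 eV
KE_max = E_photon - φ = 9.8478 - 3.61 = 6.2378 eV

Convert to Joules: KE_max = 6.2378 × 1.602×10⁻¹⁹ J = 9.9941e-19 J

Then use KE = ½mv² to find velocity:
v = √(2·KE/m) = √(2 × 9.9941e-19 J / 9.109e-31 kg)
v = 1.4813e+06 m/s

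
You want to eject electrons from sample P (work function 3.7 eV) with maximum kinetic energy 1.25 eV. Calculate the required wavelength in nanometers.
250.47 nm

From Einstein's equation: KE_max = hc/λ - φ

Rearranging for λ:
hc/λ = KE_max + φ
λ = hc/(KE_max + φ)

Required photon energy:
E_photon = KE_max + φ = 1.25 + 3.7 = 4.95 eV

Required wavelength:
λ = hc/E_photon = (6.626×10⁻³⁴)(3×10⁸) / (4.95 × 1.602×10⁻¹⁹)
λ = 250.47 nm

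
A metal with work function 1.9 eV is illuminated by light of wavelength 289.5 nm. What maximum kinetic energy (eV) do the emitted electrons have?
2.3827 eV

Using Einstein's photoelectric equation: KE_max = hf - φ = hc/λ - φ

First, calculate the photon energy:
E_photon = hc/λ = (6.626×10⁻³⁴ J·s)(3×10⁸ m/s) / (289.5×10⁻⁹ m)
E_photon = 4.2827 eV

Then, the maximum kinetic energy:
KE_max = E_photon - φ = 4.2827 eV - 1.9 eV = 2.3827 eV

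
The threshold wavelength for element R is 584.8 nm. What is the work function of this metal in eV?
2.12 eV

At the threshold wavelength, photon energy equals work function:
φ = hc/λ₀

Calculating:
φ = (6.626×10⁻³⁴ J·s)(3×10⁸ m/s) / (584.8×10⁻⁹ m)
φ = 2.12 eV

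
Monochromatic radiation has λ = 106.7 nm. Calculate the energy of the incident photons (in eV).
11.6199 eV

Using E = hf = hc/λ:

E = hc/λ = (6.626×10⁻³⁴ J·s)(3×10⁸ m/s) / (106.7×10⁻⁹ m)
E = 11.6199 eV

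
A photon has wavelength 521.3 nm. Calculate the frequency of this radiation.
5.7509e+14 Hz

Using the wave equation: c = fλ

Solving for frequency:
f = c/λ = (3×10⁸ m/s) / (521.3×10⁻⁹ m)
f = 5.7509e+14 Hz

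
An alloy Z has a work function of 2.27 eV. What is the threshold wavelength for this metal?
546.19 nm

The threshold wavelength is when the photon energy equals the work function:
hc/λ₀ = φ

Solving for λ₀:
λ₀ = hc/φ = (6.626×10⁻³⁴ J·s)(3×10⁸ m/s) / (2.27 eV × 1.602×10⁻¹⁹ J/eV)
λ₀ = 546.19 nm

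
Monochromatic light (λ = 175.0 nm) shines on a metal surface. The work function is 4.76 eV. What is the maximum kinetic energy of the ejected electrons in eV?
2.3248 eV

Using Einstein's photoelectric equation: KE_max = hf - φ = hc/λ - φ

First, calculate the photon energy:
E_photon = hc/λ = (6.626×10⁻³⁴ J·s)(3×10⁸ m/s) / (175.0×10⁻⁹ m)
E_photon = 7.0848 eV

Then, the maximum kinetic energy:
KE_max = E_photon - φ = 7.0848 eV - 4.76 eV = 2.3248 eV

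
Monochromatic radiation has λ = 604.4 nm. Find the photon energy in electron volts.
2.0514 eV

Using E = hf = hc/λ:

E = hc/λ = (6.626×10⁻³⁴ J·s)(3×10⁸ m/s) / (604.4×10⁻⁹ m)
E = 2.0514 eV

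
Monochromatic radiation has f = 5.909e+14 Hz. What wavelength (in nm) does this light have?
507.35 nm

Using the wave equation: c = fλ

Solving for wavelength:
λ = c/f = (3×10⁸ m/s) / (5.909e+14 Hz)
λ = 507.35 nm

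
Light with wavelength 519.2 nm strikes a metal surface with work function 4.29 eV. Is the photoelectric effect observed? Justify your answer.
No

For photoemission, the photon energy must exceed the work function.

Photon energy: E = hc/λ = 2.3880 eV
Work function: φ = 4.29 eV

Since E_photon (2.3880 eV) < φ (4.29 eV), photoemission will NOT occur.
The threshold wavelength is λ₀ = hc/φ = 289.0 nm.
Since 519.2 nm > 289.0 nm, the photons lack sufficient energy.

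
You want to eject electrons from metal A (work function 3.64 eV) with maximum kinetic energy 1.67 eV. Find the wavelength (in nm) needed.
233.49 nm

From Einstein's equation: KE_max = hc/λ - φ

Rearranging for λ:
hc/λ = KE_max + φ
λ = hc/(KE_max + φ)

Required photon energy:
E_photon = KE_max + φ = 1.67 + 3.64 = 5.31 eV

Required wavelength:
λ = hc/E_photon = (6.626×10⁻³⁴)(3×10⁸) / (5.31 × 1.602×10⁻¹⁹)
λ = 233.49 nm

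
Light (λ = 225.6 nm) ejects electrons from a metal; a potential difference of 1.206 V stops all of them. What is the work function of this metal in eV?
4.29 eV

The stopping potential gives the maximum kinetic energy: KE_max = eV_s = 1.206 eV

From Einstein's photoelectric equation: KE_max = hc/λ - φ
Rearranging: φ = hc/λ - KE_max

Calculate photon energy:
E_photon = hc/λ = (6.626×10⁻³⁴ J·s)(3×10⁸ m/s) / (225.6×10⁻⁹ m) = 5.4958 eV

Therefore:
φ = 5.4958 - 1.206 = 4.29 eV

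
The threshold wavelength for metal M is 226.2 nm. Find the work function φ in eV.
5.48 eV

At the threshold wavelength, photon energy equals work function:
φ = hc/λ₀

Calculating:
φ = (6.626×10⁻³⁴ J·s)(3×10⁸ m/s) / (226.2×10⁻⁹ m)
φ = 5.48 eV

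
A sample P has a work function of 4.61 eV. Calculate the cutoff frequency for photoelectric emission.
1.1147e+15 Hz

The threshold frequency is when the photon energy equals the work function:
hf₀ = φ

Solving for f₀:
f₀ = φ/h = (4.61 eV × 1.602×10⁻¹⁹ J/eV) / (6.626×10⁻³⁴ J·s)
f₀ = 1.1147e+15 Hz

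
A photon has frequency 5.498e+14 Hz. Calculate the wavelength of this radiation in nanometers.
545.28 nm

Using the wave equation: c = fλ

Solving for wavelength:
λ = c/f = (3×10⁸ m/s) / (5.498e+14 Hz)
λ = 545.28 nm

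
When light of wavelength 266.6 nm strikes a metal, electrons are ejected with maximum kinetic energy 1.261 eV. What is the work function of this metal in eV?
3.39 eV

From Einstein's photoelectric equation: KE_max = hf - φ = hc/λ - φ

Rearranging for φ:
φ = hc/λ - KE_max

Calculate photon energy:
E_photon = hc/λ = 4.6506 eV

Therefore:
φ = 4.6506 - 1.261 = 3.39 eV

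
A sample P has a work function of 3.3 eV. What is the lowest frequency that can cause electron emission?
7.9794e+14 Hz

The threshold frequency is when the photon energy equals the work function:
hf₀ = φ

Solving for f₀:
f₀ = φ/h = (3.3 eV × 1.602×10⁻¹⁹ J/eV) / (6.626×10⁻³⁴ J·s)
f₀ = 7.9794e+14 Hz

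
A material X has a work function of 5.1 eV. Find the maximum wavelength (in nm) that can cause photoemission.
243.11 nm

The threshold wavelength is when the photon energy equals the work function:
hc/λ₀ = φ

Solving for λ₀:
λ₀ = hc/φ = (6.626×10⁻³⁴ J·s)(3×10⁸ m/s) / (5.1 eV × 1.602×10⁻¹⁹ J/eV)
λ₀ = 243.11 nm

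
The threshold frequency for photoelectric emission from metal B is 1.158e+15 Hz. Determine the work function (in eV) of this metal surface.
4.79 eV

At the threshold frequency, photon energy equals work function:
φ = hf₀

Calculating:
φ = (6.626×10⁻³⁴ J·s)(1.158e+15 Hz)
φ = 4.79 eV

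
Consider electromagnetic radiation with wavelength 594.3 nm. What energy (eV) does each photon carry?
2.0862 eV

Using E = hf = hc/λ:

E = hc/λ = (6.626×10⁻³⁴ J·s)(3×10⁸ m/s) / (594.3×10⁻⁹ m)
E = 2.0862 eV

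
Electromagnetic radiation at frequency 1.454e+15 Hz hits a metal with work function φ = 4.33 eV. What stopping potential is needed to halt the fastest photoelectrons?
1.6833 V

The stopping potential V_s satisfies: eV_s = KE_max

First, find KE_max using Einstein's equation:
E_photon = hf = (6.626×10⁻³⁴ J·s)(1.454e+15 Hz) = 6.0133 eV
KE_max = E_photon - φ = 6.0133 - 4.33 = 1.6833 eV

Since eV_s = KE_max:
V_s = KE_max/e = 1.6833 V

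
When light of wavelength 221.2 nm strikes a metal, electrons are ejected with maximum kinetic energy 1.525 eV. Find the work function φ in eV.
4.08 eV

From Einstein's photoelectric equation: KE_max = hf - φ = hc/λ - φ

Rearranging for φ:
φ = hc/λ - KE_max

Calculate photon energy:
E_photon = hc/λ = 5.6051 eV

Therefore:
φ = 5.6051 - 1.525 = 4.08 eV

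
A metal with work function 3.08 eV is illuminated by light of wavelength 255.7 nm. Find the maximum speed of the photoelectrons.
7.8880e+05 m/s

First, find the maximum kinetic energy:
E_photon = hc/λ = 4.8488 eV
KE_max = E_photon - φ = 4.8488 - 3.08 = 1.7688 eV

Convert to Joules: KE_max = 1.7688 × 1.602×10⁻¹⁹ J = 2.8340e-19 J

Then use KE = ½mv² to find velocity:
v = √(2·KE/m) = √(2 × 2.8340e-19 J / 9.109e-31 kg)
v = 7.8880e+05 m/s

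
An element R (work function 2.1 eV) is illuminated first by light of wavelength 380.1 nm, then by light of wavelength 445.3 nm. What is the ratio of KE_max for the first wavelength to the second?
1.6980

Using Einstein's equation: KE_max = hc/λ - φ

For λ₁ = 380.1 nm:
E₁ = hc/λ₁ = 3.2619 eV
KE₁ = E₁ - φ = 3.2619 - 2.1 = 1.1619 eV

For λ₂ = 445.3 nm:
E₂ = hc/λ₂ = 2.7843 eV
KE₂ = E₂ - φ = 2.7843 - 2.1 = 0.6843 eV

Ratio: KE₁/KE₂ = 1.1619/0.6843 = 1.6980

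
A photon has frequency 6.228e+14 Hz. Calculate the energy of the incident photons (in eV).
2.5757 eV

Using E = hf:

E = hf = (6.626×10⁻³⁴ J·s)(6.228e+14 Hz)
E = 2.5757 eV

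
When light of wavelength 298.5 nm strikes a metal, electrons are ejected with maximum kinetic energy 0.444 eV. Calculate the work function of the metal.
3.71 eV

From Einstein's photoelectric equation: KE_max = hf - φ = hc/λ - φ

Rearranging for φ:
φ = hc/λ - KE_max

Calculate photon energy:
E_photon = hc/λ = 4.1536 eV

Therefore:
φ = 4.1536 - 0.444 = 3.71 eV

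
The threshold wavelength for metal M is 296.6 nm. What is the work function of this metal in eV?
4.18 eV

At the threshold wavelength, photon energy equals work function:
φ = hc/λ₀

Calculating:
φ = (6.626×10⁻³⁴ J·s)(3×10⁸ m/s) / (296.6×10⁻⁹ m)
φ = 4.18 eV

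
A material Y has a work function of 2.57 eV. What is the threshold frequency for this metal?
6.2142e+14 Hz

The threshold frequency is when the photon energy equals the work function:
hf₀ = φ

Solving for f₀:
f₀ = φ/h = (2.57 eV × 1.602×10⁻¹⁹ J/eV) / (6.626×10⁻³⁴ J·s)
f₀ = 6.2142e+14 Hz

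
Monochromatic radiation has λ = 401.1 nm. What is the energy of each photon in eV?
3.0911 eV

Using E = hf = hc/λ:

E = hc/λ = (6.626×10⁻³⁴ J·s)(3×10⁸ m/s) / (401.1×10⁻⁹ m)
E = 3.0911 eV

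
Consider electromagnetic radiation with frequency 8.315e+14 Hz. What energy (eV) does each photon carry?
3.4388 eV

Using E = hf:

E = hf = (6.626×10⁻³⁴ J·s)(8.315e+14 Hz)
E = 3.4388 eV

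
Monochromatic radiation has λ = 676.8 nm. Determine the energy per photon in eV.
1.8319 eV

Using E = hf = hc/λ:

E = hc/λ = (6.626×10⁻³⁴ J·s)(3×10⁸ m/s) / (676.8×10⁻⁹ m)
E = 1.8319 eV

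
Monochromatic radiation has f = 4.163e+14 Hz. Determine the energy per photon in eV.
1.7217 eV

Using E = hf:

E = hf = (6.626×10⁻³⁴ J·s)(4.163e+14 Hz)
E = 1.7217 eV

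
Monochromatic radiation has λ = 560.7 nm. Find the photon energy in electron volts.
2.2112 eV

Using E = hf = hc/λ:

E = hc/λ = (6.626×10⁻³⁴ J·s)(3×10⁸ m/s) / (560.7×10⁻⁹ m)
E = 2.2112 eV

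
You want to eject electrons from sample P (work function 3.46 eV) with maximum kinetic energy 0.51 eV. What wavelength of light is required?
312.30 nm

From Einstein's equation: KE_max = hc/λ - φ

Rearranging for λ:
hc/λ = KE_max + φ
λ = hc/(KE_max + φ)

Required photon energy:
E_photon = KE_max + φ = 0.51 + 3.46 = 3.97 eV

Required wavelength:
λ = hc/E_photon = (6.626×10⁻³⁴)(3×10⁸) / (3.97 × 1.602×10⁻¹⁹)
λ = 312.30 nm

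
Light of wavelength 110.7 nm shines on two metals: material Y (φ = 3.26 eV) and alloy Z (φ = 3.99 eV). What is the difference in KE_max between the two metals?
0.7300 eV

Using KE_max = hc/λ - φ for each metal:

Photon energy: E = hc/λ = 11.2000 eV

For material Y (φ₁ = 3.26 eV):
KE₁ = E - φ₁ = 11.2000 - 3.26 = 7.9400 eV

For alloy Z (φ₂ = 3.99 eV):
KE₂ = E - φ₂ = 11.2000 - 3.99 = 7.2100 eV

Difference:
ΔKE = KE₁ - KE₂ = 7.9400 - 7.2100 = 0.7300 eV

Note: The difference equals the difference in work functions: 3.99 - 3.26 = 0.73 eV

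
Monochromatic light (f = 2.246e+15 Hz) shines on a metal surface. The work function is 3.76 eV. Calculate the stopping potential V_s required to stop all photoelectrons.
5.5287 V

The stopping potential V_s satisfies: eV_s = KE_max

First, find KE_max using Einstein's equation:
E_photon = hf = (6.626×10⁻³⁴ J·s)(2.246e+15 Hz) = 9.2887 eV
KE_max = E_photon - φ = 9.2887 - 3.76 = 5.5287 eV

Since eV_s = KE_max:
V_s = KE_max/e = 5.5287 V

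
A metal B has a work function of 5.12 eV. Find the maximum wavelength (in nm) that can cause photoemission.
242.16 nm

The threshold wavelength is when the photon energy equals the work function:
hc/λ₀ = φ

Solving for λ₀:
λ₀ = hc/φ = (6.626×10⁻³⁴ J·s)(3×10⁸ m/s) / (5.12 eV × 1.602×10⁻¹⁹ J/eV)
λ₀ = 242.16 nm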